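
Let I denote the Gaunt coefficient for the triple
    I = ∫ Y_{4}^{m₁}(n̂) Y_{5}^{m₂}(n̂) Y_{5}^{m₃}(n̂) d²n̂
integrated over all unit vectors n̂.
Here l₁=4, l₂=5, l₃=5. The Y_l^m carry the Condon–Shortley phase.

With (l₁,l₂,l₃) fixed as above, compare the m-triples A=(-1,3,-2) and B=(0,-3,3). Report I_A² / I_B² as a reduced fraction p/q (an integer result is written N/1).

5/6

Same 4,5,5: normalisation and zero-m 3j drop out of the ratio.
A: Δ: 4! 4! 6! / 15! → 1/3153150; sum: t=2:+1/17280 t=3:−1/2880 t=4:+1/6912 = -1/6912; 3j²(4 5 5; -1 3 -2) = Δ·Π!·Σ² = 5/429  (sign +1)
B: Δ: 4! 4! 6! / 15! → 1/3153150; sum: t=0:+1/27648 t=1:−1/4320 t=2:+1/11520 = -1/9216; 3j²(4 5 5; 0 -3 3) = Δ·Π!·Σ² = 2/143  (sign -1)
I_A²/I_B² = (5/429)/(2/143) = 5/6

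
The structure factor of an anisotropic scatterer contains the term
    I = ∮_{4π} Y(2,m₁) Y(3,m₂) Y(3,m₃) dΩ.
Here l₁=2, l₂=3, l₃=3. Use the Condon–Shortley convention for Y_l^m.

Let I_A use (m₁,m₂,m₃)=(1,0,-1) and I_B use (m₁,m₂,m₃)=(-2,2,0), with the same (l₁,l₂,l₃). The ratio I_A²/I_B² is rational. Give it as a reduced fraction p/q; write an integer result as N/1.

1/10

l's match ⇒ only the (l;m) 3-j factors differ between A and B.
A: triangle coeff Δ(2,3,3) = 1/3780; Σ_t [0,1]: t=0:+1/12 t=1:−1/8 = -1/24; (3j)²=1/210 [(2 3 3; 1 0 -1)], sign=-1
B: triangle coeff Δ(2,3,3) = 1/3780; Σ_t [2,2]: t=2:+1/24 = 1/24; (3j)²=1/21 [(2 3 3; -2 2 0)], sign=-1
I_A²/I_B² = (1/210)/(1/21) = 1/10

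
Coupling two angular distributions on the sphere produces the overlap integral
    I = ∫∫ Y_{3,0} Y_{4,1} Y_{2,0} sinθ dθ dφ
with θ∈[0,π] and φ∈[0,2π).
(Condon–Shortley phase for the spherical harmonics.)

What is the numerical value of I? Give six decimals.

0.000000

Σmᵢ = 1 ≠ 0, so the φ-integral vanishes; I = 0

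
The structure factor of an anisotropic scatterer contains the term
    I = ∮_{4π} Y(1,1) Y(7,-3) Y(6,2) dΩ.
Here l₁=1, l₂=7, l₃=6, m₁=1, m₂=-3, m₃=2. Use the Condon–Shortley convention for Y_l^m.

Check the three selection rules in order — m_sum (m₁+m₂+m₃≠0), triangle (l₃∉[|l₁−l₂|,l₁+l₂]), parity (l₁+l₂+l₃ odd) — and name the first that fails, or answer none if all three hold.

none

azimuthal sum: 1 − 3 + 2 = 0  ✓
6 ≤ 6 ≤ 8 (triangle on l)  ✓
L = 1 + 7 + 6 = 14 (even)  ✓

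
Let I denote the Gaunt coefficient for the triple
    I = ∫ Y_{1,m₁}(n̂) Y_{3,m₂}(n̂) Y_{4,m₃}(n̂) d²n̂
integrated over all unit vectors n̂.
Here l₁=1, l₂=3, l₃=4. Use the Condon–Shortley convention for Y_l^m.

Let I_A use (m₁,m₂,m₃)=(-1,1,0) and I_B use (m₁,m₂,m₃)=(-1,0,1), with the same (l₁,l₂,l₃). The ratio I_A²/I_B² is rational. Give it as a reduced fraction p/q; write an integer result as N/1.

3/5

l's match ⇒ only the (l;m) 3-j factors differ between A and B.
A: triangle coeff Δ(1,3,4) = 1/252; Σ_t [0,0]: t=0:+1/96 = 1/96; (3j)²=1/42 [(1 3 4; -1 1 0)], sign=+1
B: triangle coeff Δ(1,3,4) = 1/252; Σ_t [0,0]: t=0:+1/72 = 1/72; (3j)²=5/126 [(1 3 4; -1 0 1)], sign=-1
I_A²/I_B² = (1/42)/(5/126) = 3/5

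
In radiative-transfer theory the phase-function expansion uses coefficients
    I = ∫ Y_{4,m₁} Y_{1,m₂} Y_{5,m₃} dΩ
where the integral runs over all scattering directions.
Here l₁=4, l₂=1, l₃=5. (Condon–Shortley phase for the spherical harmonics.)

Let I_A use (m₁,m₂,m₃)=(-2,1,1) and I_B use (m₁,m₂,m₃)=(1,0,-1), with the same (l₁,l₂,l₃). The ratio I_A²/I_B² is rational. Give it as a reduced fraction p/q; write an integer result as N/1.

1/4

l's match ⇒ only the (l;m) 3-j factors differ between A and B.
A: triangle coeff Δ(4,1,5) = 1/495; Σ_t [0,0]: t=0:+1/2880 = 1/2880; (3j)²=2/165 [(4 1 5; -2 1 1)], sign=+1
B: triangle coeff Δ(4,1,5) = 1/495; Σ_t [0,0]: t=0:+1/720 = 1/720; (3j)²=8/165 [(4 1 5; 1 0 -1)], sign=+1
I_A²/I_B² = (2/165)/(8/165) = 1/4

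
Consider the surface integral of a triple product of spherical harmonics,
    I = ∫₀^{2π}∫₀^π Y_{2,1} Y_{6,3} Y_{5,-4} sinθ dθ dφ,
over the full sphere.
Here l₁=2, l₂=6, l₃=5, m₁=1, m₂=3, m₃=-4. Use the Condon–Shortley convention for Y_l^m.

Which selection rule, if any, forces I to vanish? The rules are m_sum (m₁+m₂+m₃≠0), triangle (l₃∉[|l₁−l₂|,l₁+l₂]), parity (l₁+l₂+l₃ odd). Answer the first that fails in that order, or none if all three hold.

parity

m₁+m₂+m₃ = 1 + 3 − 4 = 0  ✓
triangle: |2−6|=4 ≤ l₃=5 ≤ 2+6=8  ✓
parity: l₁+l₂+l₃ = 13 is odd  ✗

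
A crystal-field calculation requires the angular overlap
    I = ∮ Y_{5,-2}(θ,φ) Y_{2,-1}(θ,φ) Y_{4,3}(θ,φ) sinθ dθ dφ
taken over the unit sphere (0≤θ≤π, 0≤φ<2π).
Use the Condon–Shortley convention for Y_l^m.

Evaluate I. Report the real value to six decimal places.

0.000000

Σlᵢ=11 odd — θ-integrand is odd under cosθ→−cosθ; I=0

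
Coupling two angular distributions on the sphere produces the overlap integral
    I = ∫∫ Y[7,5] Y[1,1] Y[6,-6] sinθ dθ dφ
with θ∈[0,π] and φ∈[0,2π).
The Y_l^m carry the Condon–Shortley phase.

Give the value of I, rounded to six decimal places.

m-sum 0 ✓  L=14 even ✓  6≤6≤8 ✓
Π(2lᵢ+1) = 15×3×13 = 585
triangle coeff Δ(7,1,6) = 1/1365
Σ_t [1,1]: t=1:−1/518400 = -1/518400
(3j)²=7/195 [(7 1 6; 0 0 0)], sign=-1
Σ_t [2,2]: t=2:+1/958003200 = 1/958003200
(3j)²=1/1365 [(7 1 6; 5 1 -6)], sign=+1
⇒ 4πI² = 1/65
I = (-1)√(1/65/(4π)) = -0.03498955

-0.034990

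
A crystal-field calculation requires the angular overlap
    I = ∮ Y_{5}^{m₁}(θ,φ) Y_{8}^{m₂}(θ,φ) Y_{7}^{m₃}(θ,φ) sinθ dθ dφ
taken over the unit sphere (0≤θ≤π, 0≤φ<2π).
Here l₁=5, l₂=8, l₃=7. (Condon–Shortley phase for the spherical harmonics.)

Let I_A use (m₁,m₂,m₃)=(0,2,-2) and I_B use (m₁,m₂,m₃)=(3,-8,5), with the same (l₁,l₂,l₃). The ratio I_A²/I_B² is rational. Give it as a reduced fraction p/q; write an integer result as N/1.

20/1573

Shared (l₁,l₂,l₃)=(5,8,7): N and (l;000)² cancel in I_A²/I_B².
A: Δ = 6!·4!·10!/21! = 1/814773960; Racah Σ t=1..5: t=1:−1/1045094400 t=2:+1/23224320 t=3:−1/4354560 t=4:+1/4976640 t=5:−1/41472000 = -1/93312000; ⇒ 3j(5 8 7; 0 2 -2)² = 32/138567, sgn +1
B: Δ = 6!·4!·10!/21! = 1/814773960; Racah Σ t=0..0: t=0:+1/10450944000 = 1/10450944000; ⇒ 3j(5 8 7; 3 -8 5)² = 88/4845, sgn +1
I_A²/I_B² = (32/138567)/(88/4845) = 20/1573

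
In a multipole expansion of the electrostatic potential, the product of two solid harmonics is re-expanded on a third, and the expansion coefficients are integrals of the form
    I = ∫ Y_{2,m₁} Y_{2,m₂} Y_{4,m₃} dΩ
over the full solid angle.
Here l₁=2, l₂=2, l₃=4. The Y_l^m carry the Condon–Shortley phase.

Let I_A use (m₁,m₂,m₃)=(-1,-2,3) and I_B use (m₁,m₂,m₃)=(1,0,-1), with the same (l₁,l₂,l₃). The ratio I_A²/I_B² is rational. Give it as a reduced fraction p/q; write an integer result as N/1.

Same 2,2,4: normalisation and zero-m 3j drop out of the ratio.
A: Δ: 0! 4! 4! / 9! → 1/630; sum: t=0:+1/144 = 1/144; 3j²(2 2 4; -1 -2 3) = Δ·Π!·Σ² = 1/18  (sign -1)
B: Δ: 0! 4! 4! / 9! → 1/630; sum: t=0:+1/24 = 1/24; 3j²(2 2 4; 1 0 -1) = Δ·Π!·Σ² = 1/21  (sign -1)
I_A²/I_B² = (1/18)/(1/21) = 7/6

7/6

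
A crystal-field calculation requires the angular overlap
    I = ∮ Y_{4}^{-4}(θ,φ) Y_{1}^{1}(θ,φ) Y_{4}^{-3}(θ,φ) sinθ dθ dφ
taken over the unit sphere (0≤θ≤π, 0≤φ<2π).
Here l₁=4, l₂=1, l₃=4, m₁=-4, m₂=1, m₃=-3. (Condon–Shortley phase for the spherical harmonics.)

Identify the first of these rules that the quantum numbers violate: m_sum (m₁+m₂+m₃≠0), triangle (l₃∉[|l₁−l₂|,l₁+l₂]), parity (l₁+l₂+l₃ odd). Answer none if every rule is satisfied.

m₁+m₂+m₃ = -4 + 1 − 3 = -6  ✗
triangle: |4−1|=3 ≤ l₃=4 ≤ 4+1=5
parity: l₁+l₂+l₃ = 9 is odd

m_sum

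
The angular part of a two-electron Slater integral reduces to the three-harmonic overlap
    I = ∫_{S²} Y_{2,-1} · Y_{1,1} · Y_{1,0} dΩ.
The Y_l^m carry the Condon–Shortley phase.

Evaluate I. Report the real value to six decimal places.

-0.218510

m-sum 0 ✓  L=4 even ✓  1≤1≤3 ✓
Π(2lᵢ+1) = 5×3×3 = 45
triangle coeff Δ(2,1,1) = 1/30
Σ_t [1,1]: t=1:−1/1 = -1/1
(3j)²=2/15 [(2 1 1; 0 0 0)], sign=+1
Σ_t [2,2]: t=2:+1/2 = 1/2
(3j)²=1/10 [(2 1 1; -1 1 0)], sign=-1
⇒ 4πI² = 3/5
I = (-1)√(3/5/(4π)) = -0.21850969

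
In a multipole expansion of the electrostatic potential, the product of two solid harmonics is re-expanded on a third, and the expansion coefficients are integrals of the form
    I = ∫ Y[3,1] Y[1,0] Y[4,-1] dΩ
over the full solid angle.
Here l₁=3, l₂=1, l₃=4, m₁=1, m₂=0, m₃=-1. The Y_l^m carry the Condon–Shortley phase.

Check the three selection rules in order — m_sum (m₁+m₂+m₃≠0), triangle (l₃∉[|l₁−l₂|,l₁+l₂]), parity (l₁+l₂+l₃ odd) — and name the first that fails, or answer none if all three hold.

azimuthal sum: 1 + 0 − 1 = 0  ✓
2 ≤ 4 ≤ 4 (triangle on l)  ✓
L = 3 + 1 + 4 = 8 (even)  ✓

none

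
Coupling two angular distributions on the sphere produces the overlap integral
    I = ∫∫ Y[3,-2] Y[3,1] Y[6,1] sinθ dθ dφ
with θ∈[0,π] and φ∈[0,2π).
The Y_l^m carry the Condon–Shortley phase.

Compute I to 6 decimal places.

-0.121471

m-sum 0 ✓  L=12 even ✓  0≤6≤6 ✓
Π(2lᵢ+1) = 7×7×13 = 637
triangle coeff Δ(3,3,6) = 1/12012
Σ_t [0,0]: t=0:+1/1296 = 1/1296
(3j)²=100/3003 [(3 3 6; 0 0 0)], sign=+1
Σ_t [0,0]: t=0:+1/5760 = 1/5760
(3j)²=5/572 [(3 3 6; -2 1 1)], sign=-1
⇒ 4πI² = 875/4719
I = (-1)√(875/4719/(4π)) = -0.12147142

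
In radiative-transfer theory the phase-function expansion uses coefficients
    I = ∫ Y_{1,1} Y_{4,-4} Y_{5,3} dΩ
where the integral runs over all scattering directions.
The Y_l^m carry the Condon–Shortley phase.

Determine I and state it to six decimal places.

-0.049106

m-sum 0 ✓  L=10 even ✓  3≤5≤5 ✓
Π(2lᵢ+1) = 3×9×11 = 297
triangle coeff Δ(1,4,5) = 1/495
Σ_t [0,0]: t=0:+1/576 = 1/576
(3j)²=5/99 [(1 4 5; 0 0 0)], sign=-1
Σ_t [0,0]: t=0:+1/80640 = 1/80640
(3j)²=1/495 [(1 4 5; 1 -4 3)], sign=+1
⇒ 4πI² = 1/33
I = (-1)√(1/33/(4π)) = -0.04910640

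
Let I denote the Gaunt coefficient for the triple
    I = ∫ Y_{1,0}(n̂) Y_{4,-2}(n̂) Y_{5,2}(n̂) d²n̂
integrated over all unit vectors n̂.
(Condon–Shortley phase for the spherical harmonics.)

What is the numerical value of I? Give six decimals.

0.225034

Rules hold: Σm=0, L=10 even, 3≤5≤5.
N = 3·9·11 = 297
Δ = 0!·2!·8!/11! = 1/495
Racah Σ t=0..0: t=0:+1/576 = 1/576
⇒ 3j(1 4 5; 0 0 0)² = 5/99, sgn -1
Racah Σ t=0..0: t=0:+1/1440 = 1/1440
⇒ 3j(1 4 5; 0 -2 2)² = 7/165, sgn -1
4πI² = N·(3j₀)²·(3jₘ)² = 7/11
I = +1·√(0.636364/4π) = 0.22503380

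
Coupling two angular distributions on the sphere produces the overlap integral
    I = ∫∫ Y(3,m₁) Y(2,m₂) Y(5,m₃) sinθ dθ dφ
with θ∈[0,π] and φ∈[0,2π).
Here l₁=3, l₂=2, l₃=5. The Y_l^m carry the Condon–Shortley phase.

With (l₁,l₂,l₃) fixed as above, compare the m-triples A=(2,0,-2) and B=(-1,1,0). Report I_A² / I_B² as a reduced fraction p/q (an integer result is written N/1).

63/50

l's match ⇒ only the (l;m) 3-j factors differ between A and B.
A: triangle coeff Δ(3,2,5) = 1/2310; Σ_t [0,0]: t=0:+1/480 = 1/480; (3j)²=3/110 [(3 2 5; 2 0 -2)], sign=-1
B: triangle coeff Δ(3,2,5) = 1/2310; Σ_t [0,0]: t=0:+1/288 = 1/288; (3j)²=5/231 [(3 2 5; -1 1 0)], sign=-1
I_A²/I_B² = (3/110)/(5/231) = 63/50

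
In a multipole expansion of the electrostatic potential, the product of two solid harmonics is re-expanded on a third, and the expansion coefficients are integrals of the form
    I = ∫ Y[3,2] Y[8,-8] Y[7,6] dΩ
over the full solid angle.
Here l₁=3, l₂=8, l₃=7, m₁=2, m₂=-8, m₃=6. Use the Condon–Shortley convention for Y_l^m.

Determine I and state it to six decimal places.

0.195250

Rules hold: Σm=0, L=18 even, 5≤7≤11.
N = 7·17·15 = 1785
Δ = 4!·2!·12!/19! = 1/5290740
Racah Σ t=1..3: t=1:−1/7257600 t=2:+1/2073600 t=3:−1/7257600 = 1/4838400
⇒ 3j(3 8 7; 0 0 0)² = 252/20995, sgn -1
Racah Σ t=0..0: t=0:+1/11496038400 = 1/11496038400
⇒ 3j(3 8 7; 2 -8 6)² = 65/2907, sgn -1
4πI² = N·(3j₀)²·(3jₘ)² = 2940/6137
I = +1·√(0.479061/4π) = 0.19524983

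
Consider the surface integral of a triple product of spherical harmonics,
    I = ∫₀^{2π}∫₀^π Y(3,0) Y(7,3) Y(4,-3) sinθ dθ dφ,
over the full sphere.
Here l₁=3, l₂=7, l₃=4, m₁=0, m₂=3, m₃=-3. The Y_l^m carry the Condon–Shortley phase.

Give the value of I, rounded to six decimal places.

-0.147623

Checks pass: Σm=0; 14 even; l₃=4∈[4,10].
(2·3+1)(2·7+1)(2·4+1) = 945
Δ: 6! 0! 8! / 15! → 1/45045
sum: t=3:−1/20736 = -1/20736
3j²(3 7 4; 0 0 0) = Δ·Π!·Σ² = 35/1287  (sign -1)
sum: t=3:−1/181440 = -1/181440
3j²(3 7 4; 0 3 -3) = Δ·Π!·Σ² = 32/3003  (sign +1)
combine: 4πI² = 945·35/1287·32/3003 = 5600/20449
take √, sign -1: I = -0.14762267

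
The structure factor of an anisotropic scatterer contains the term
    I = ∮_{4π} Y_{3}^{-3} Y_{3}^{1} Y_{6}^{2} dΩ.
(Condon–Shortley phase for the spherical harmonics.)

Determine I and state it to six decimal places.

0.062728

Rules hold: Σm=0, L=12 even, 0≤6≤6.
N = 7·7·13 = 637
Δ = 0!·6!·6!/13! = 1/12012
Racah Σ t=0..0: t=0:+1/1296 = 1/1296
⇒ 3j(3 3 6; 0 0 0)² = 100/3003, sgn +1
Racah Σ t=0..0: t=0:+1/34560 = 1/34560
⇒ 3j(3 3 6; -3 1 2)² = 1/429, sgn +1
4πI² = N·(3j₀)²·(3jₘ)² = 700/14157
I = +1·√(0.0494455/4π) = 0.06272757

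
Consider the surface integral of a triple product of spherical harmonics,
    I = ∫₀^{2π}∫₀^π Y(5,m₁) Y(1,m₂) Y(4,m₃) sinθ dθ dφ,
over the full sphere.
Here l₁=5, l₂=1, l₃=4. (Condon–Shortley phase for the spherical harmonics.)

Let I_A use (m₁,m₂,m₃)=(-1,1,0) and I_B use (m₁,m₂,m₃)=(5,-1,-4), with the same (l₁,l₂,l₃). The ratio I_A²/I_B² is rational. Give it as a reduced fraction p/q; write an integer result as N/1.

1/3

Shared (l₁,l₂,l₃)=(5,1,4): N and (l;000)² cancel in I_A²/I_B².
A: Δ = 2!·8!·0!/11! = 1/495; Racah Σ t=2..2: t=2:+1/1152 = 1/1152; ⇒ 3j(5 1 4; -1 1 0)² = 1/33, sgn +1
B: Δ = 2!·8!·0!/11! = 1/495; Racah Σ t=0..0: t=0:+1/80640 = 1/80640; ⇒ 3j(5 1 4; 5 -1 -4)² = 1/11, sgn +1
I_A²/I_B² = (1/33)/(1/11) = 1/3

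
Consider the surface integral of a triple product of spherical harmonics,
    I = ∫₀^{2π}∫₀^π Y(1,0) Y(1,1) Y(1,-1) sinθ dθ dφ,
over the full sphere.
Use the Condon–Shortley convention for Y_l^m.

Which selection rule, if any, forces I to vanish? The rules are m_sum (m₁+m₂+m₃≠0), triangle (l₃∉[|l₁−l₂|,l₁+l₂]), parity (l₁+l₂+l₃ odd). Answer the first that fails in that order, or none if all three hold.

m₁+m₂+m₃ = 0 + 1 − 1 = 0  ✓
triangle: |1−1|=0 ≤ l₃=1 ≤ 1+1=2  ✓
parity: l₁+l₂+l₃ = 3 is odd  ✗

parity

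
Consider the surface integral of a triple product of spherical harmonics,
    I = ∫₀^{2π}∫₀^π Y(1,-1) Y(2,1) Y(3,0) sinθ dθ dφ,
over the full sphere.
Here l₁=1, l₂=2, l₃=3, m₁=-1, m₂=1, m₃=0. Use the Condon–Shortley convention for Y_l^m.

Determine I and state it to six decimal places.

Rules hold: Σm=0, L=6 even, 1≤3≤3.
N = 3·5·7 = 105
Δ = 0!·2!·4!/7! = 1/105
Racah Σ t=0..0: t=0:+1/4 = 1/4
⇒ 3j(1 2 3; 0 0 0)² = 3/35, sgn -1
Racah Σ t=0..0: t=0:+1/12 = 1/12
⇒ 3j(1 2 3; -1 1 0)² = 1/35, sgn -1
4πI² = N·(3j₀)²·(3jₘ)² = 9/35
I = +1·√(0.257143/4π) = 0.14304817

0.143048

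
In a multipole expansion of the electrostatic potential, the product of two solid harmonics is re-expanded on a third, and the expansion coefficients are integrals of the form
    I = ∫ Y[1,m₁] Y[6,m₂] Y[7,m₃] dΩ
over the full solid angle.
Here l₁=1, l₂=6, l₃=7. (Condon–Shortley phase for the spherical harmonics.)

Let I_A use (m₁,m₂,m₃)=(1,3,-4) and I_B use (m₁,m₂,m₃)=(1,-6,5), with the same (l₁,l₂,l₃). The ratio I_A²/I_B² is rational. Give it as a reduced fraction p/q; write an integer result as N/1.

55/1

Shared (l₁,l₂,l₃)=(1,6,7): N and (l;000)² cancel in I_A²/I_B².
A: Δ = 0!·2!·12!/15! = 1/1365; Racah Σ t=0..0: t=0:+1/4354560 = 1/4354560; ⇒ 3j(1 6 7; 1 3 -4)² = 11/273, sgn -1
B: Δ = 0!·2!·12!/15! = 1/1365; Racah Σ t=0..0: t=0:+1/958003200 = 1/958003200; ⇒ 3j(1 6 7; 1 -6 5)² = 1/1365, sgn +1
I_A²/I_B² = (11/273)/(1/1365) = 55/1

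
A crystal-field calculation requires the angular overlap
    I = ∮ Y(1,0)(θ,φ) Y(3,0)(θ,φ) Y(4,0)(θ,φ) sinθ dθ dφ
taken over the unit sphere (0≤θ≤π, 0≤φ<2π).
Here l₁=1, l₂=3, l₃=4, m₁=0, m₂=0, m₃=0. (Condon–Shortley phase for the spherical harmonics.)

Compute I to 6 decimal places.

0.246233

m-sum 0 ✓  L=8 even ✓  2≤4≤4 ✓
Π(2lᵢ+1) = 3×7×9 = 189
triangle coeff Δ(1,3,4) = 1/252
Σ_t [0,0]: t=0:+1/36 = 1/36
(3j)²=4/63 [(1 3 4; 0 0 0)], sign=+1
(m-triple is (0,0,0) — same symbol as above.)
⇒ 4πI² = 16/21
I = (+1)√(16/21/(4π)) = 0.24623252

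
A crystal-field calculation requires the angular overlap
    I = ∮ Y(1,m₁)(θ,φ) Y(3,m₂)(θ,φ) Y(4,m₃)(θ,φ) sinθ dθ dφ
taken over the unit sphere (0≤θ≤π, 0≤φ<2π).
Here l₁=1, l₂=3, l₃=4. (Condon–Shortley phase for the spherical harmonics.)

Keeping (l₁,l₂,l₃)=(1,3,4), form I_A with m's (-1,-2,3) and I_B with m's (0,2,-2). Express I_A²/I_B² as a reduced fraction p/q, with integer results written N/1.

7/4

l's match ⇒ only the (l;m) 3-j factors differ between A and B.
A: triangle coeff Δ(1,3,4) = 1/252; Σ_t [0,0]: t=0:+1/240 = 1/240; (3j)²=1/12 [(1 3 4; -1 -2 3)], sign=-1
B: triangle coeff Δ(1,3,4) = 1/252; Σ_t [0,0]: t=0:+1/120 = 1/120; (3j)²=1/21 [(1 3 4; 0 2 -2)], sign=+1
I_A²/I_B² = (1/12)/(1/21) = 7/4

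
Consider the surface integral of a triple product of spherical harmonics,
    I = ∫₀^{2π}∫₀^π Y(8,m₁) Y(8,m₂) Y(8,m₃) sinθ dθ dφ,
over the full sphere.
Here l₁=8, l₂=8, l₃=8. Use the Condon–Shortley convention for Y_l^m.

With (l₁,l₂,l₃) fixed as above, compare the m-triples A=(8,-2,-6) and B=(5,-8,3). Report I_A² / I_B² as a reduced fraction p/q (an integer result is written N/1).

l's match ⇒ only the (l;m) 3-j factors differ between A and B.
A: triangle coeff Δ(8,8,8) = 1/236637794250; Σ_t [0,0]: t=0:+1/2341011456000 = 1/2341011456000; (3j)²=273/37145 [(8 8 8; 8 -2 -6)], sign=+1
B: triangle coeff Δ(8,8,8) = 1/236637794250; Σ_t [0,0]: t=0:+1/1170505728000 = 1/1170505728000; (3j)²=429/37145 [(8 8 8; 5 -8 3)], sign=-1
I_A²/I_B² = (273/37145)/(429/37145) = 7/11

7/11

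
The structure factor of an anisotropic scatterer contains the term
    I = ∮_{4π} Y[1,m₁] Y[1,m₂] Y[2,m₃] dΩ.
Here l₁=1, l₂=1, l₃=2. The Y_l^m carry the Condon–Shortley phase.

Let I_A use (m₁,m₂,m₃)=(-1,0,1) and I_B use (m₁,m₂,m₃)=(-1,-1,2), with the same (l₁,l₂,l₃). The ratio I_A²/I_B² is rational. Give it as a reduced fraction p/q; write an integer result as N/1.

Shared (l₁,l₂,l₃)=(1,1,2): N and (l;000)² cancel in I_A²/I_B².
A: Δ = 0!·2!·2!/5! = 1/30; Racah Σ t=0..0: t=0:+1/2 = 1/2; ⇒ 3j(1 1 2; -1 0 1)² = 1/10, sgn -1
B: Δ = 0!·2!·2!/5! = 1/30; Racah Σ t=0..0: t=0:+1/4 = 1/4; ⇒ 3j(1 1 2; -1 -1 2)² = 1/5, sgn +1
I_A²/I_B² = (1/10)/(1/5) = 1/2

1/2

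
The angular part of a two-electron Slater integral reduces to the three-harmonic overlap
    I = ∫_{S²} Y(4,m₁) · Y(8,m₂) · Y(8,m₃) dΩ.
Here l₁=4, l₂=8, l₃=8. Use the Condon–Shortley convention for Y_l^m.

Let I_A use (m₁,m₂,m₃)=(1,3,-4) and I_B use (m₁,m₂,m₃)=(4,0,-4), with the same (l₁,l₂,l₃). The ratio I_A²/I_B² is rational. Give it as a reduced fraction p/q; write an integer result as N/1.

Same 4,8,8: normalisation and zero-m 3j drop out of the ratio.
A: Δ: 4! 4! 12! / 21! → 1/185175900; sum: t=0:+1/5748019200 t=1:−1/174182400 t=2:+1/52254720 t=3:−1/139345920 = 7/1094860800; 3j²(4 8 8; 1 3 -4) = Δ·Π!·Σ² = 147/16796  (sign +1)
B: Δ: 4! 4! 12! / 21! → 1/185175900; sum: t=0:+1/557383680 = 1/557383680; 3j²(4 8 8; 4 0 -4) = Δ·Π!·Σ² = 55/4199  (sign +1)
I_A²/I_B² = (147/16796)/(55/4199) = 147/220

147/220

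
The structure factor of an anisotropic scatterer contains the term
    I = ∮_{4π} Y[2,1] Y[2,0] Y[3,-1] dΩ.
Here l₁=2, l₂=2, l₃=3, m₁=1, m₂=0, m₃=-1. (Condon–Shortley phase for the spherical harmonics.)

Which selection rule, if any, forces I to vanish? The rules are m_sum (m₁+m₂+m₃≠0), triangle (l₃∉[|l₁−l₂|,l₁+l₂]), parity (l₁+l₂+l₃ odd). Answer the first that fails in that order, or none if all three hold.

parity

m₁+m₂+m₃ = 1 + 0 − 1 = 0  ✓
triangle: |2−2|=0 ≤ l₃=3 ≤ 2+2=4  ✓
parity: l₁+l₂+l₃ = 7 is odd  ✗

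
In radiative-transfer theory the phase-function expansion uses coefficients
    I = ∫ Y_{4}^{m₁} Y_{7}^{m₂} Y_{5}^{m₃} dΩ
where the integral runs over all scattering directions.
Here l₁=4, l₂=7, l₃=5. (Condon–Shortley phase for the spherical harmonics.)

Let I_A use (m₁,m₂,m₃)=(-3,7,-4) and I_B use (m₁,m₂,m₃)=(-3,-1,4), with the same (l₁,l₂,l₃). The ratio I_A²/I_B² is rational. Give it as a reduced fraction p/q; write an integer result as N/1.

Shared (l₁,l₂,l₃)=(4,7,5): N and (l;000)² cancel in I_A²/I_B².
A: Δ = 6!·2!·8!/17! = 1/6126120; Racah Σ t=6..6: t=6:+1/29030400 = 1/29030400; ⇒ 3j(4 7 5; -3 7 -4)² = 21/680, sgn -1
B: Δ = 6!·2!·8!/17! = 1/6126120; Racah Σ t=5..6: t=5:−1/1209600 t=6:+1/29030400 = -23/29030400; ⇒ 3j(4 7 5; -3 -1 4)² = 529/97240, sgn +1
I_A²/I_B² = (21/680)/(529/97240) = 3003/529

3003/529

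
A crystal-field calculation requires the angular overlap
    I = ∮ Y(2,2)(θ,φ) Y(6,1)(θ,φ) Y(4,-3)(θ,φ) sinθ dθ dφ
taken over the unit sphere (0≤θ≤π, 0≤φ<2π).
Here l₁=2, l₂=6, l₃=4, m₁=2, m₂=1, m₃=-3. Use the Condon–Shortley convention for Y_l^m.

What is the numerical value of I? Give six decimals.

-0.035563

m-sum 0 ✓  L=12 even ✓  4≤4≤8 ✓
Π(2lᵢ+1) = 5×13×9 = 585
triangle coeff Δ(2,6,4) = 1/6435
Σ_t [2,2]: t=2:+1/2304 = 1/2304
(3j)²=5/143 [(2 6 4; 0 0 0)], sign=+1
Σ_t [0,0]: t=0:+1/120960 = 1/120960
(3j)²=1/1287 [(2 6 4; 2 1 -3)], sign=-1
⇒ 4πI² = 25/1573
I = (-1)√(25/1573/(4π)) = -0.03556319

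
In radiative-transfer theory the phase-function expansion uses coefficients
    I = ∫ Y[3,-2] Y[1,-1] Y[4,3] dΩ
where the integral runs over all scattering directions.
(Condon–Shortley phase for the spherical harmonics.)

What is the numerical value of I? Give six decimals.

-0.282095

Rules hold: Σm=0, L=8 even, 2≤4≤4.
N = 7·3·9 = 189
Δ = 0!·6!·2!/9! = 1/252
Racah Σ t=0..0: t=0:+1/36 = 1/36
⇒ 3j(3 1 4; 0 0 0)² = 4/63, sgn +1
Racah Σ t=0..0: t=0:+1/240 = 1/240
⇒ 3j(3 1 4; -2 -1 3)² = 1/12, sgn -1
4πI² = N·(3j₀)²·(3jₘ)² = 1/1
I = -1·√(1/4π) = -0.28209479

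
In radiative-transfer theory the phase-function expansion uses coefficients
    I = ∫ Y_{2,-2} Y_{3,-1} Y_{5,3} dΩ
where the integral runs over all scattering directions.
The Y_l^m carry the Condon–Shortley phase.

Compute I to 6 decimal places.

-0.200476

Rules hold: Σm=0, L=10 even, 1≤5≤5.
N = 5·7·11 = 385
Δ = 0!·4!·6!/11! = 1/2310
Racah Σ t=0..0: t=0:+1/144 = 1/144
⇒ 3j(2 3 5; 0 0 0)² = 10/231, sgn -1
Racah Σ t=0..0: t=0:+1/1152 = 1/1152
⇒ 3j(2 3 5; -2 -1 3)² = 1/33, sgn +1
4πI² = N·(3j₀)²·(3jₘ)² = 50/99
I = -1·√(0.505051/4π) = -0.20047604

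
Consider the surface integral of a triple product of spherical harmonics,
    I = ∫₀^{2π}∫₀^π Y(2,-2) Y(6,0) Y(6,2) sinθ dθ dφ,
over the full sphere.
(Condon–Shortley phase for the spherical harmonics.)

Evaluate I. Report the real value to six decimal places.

-0.191909

Checks pass: Σm=0; 14 even; l₃=6∈[4,8].
(2·2+1)(2·6+1)(2·6+1) = 845
Δ: 2! 2! 10! / 15! → 1/90090
sum: t=0:+1/69120 t=1:−1/14400 t=2:+1/69120 = -7/172800
3j²(2 6 6; 0 0 0) = Δ·Π!·Σ² = 14/715  (sign -1)
sum: t=2:+1/69120 = 1/69120
3j²(2 6 6; -2 0 2) = Δ·Π!·Σ² = 4/143  (sign +1)
combine: 4πI² = 845·14/715·4/143 = 56/121
take √, sign -1: I = -0.19190947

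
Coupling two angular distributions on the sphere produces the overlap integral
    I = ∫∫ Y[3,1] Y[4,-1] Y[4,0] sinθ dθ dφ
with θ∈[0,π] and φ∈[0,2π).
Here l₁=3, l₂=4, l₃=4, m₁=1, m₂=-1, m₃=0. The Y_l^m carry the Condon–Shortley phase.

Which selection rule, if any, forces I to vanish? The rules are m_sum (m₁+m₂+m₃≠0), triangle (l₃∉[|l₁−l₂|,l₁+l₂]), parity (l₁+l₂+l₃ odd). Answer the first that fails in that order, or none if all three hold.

parity

azimuthal sum: 1 − 1 + 0 = 0  ✓
1 ≤ 4 ≤ 7 (triangle on l)  ✓
L = 3 + 4 + 4 = 11 (odd)  ✗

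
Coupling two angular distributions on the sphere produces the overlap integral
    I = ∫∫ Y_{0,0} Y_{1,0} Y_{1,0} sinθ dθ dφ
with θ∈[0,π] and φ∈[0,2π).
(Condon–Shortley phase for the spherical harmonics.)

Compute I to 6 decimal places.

0.282095

Rules hold: Σm=0, L=2 even, 1≤1≤1.
N = 1·3·3 = 9
Δ = 0!·0!·2!/3! = 1/3
Racah Σ t=0..0: t=0:+1/1 = 1/1
⇒ 3j(0 1 1; 0 0 0)² = 1/3, sgn -1
(m-triple is (0,0,0) — same symbol as above.)
4πI² = N·(3j₀)²·(3jₘ)² = 1/1
I = +1·√(1/4π) = 0.28209479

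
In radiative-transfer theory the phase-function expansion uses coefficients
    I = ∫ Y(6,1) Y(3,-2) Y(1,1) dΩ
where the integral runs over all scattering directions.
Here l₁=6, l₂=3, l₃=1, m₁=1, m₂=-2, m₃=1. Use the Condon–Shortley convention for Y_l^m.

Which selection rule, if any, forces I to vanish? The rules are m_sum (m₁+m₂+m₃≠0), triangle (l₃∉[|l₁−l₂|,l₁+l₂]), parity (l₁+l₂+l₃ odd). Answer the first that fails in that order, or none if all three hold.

m₁+m₂+m₃ = 1 − 2 + 1 = 0  ✓
triangle: |6−3|=3 ≤ l₃=1 ≤ 6+3=9  ✗
parity: l₁+l₂+l₃ = 10 is even

triangle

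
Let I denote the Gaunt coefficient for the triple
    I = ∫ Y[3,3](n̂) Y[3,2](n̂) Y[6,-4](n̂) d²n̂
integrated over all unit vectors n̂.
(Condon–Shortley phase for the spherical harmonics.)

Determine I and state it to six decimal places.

0.000000

Σmᵢ = 1 ≠ 0, so the φ-integral vanishes; I = 0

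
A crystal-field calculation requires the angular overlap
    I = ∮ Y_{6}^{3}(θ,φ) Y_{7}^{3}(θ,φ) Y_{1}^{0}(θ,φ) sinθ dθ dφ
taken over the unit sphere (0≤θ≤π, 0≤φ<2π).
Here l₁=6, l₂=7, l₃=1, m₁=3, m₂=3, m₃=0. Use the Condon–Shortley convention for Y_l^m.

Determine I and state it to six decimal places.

0.000000

Σmᵢ = 6 ≠ 0, so the φ-integral vanishes; I = 0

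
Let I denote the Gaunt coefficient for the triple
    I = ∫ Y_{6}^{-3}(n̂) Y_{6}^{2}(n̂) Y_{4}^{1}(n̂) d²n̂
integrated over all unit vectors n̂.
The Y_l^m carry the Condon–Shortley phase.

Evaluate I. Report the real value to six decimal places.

-0.131554

Rules hold: Σm=0, L=16 even, 0≤4≤12.
N = 13·13·9 = 1521
Δ = 8!·4!·4!/17! = 1/15315300
Racah Σ t=2..6: t=2:+1/829440 t=3:−1/25920 t=4:+1/9216 t=5:−1/25920 t=6:+1/829440 = 7/207360
⇒ 3j(6 6 4; 0 0 0)² = 28/2431, sgn +1
Racah Σ t=5..8: t=5:−1/103680 t=6:+1/34560 t=7:−1/120960 t=8:+1/5806080 = 13/1161216
⇒ 3j(6 6 4; -3 2 1)² = 65/5236, sgn -1
4πI² = N·(3j₀)²·(3jₘ)² = 7605/34969
I = -1·√(0.217478/4π) = -0.13155370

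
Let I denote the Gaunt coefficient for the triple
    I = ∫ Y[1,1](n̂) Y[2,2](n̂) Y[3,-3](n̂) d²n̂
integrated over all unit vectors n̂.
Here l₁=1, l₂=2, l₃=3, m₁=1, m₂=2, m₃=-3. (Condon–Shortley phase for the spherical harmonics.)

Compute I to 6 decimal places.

Rules hold: Σm=0, L=6 even, 1≤3≤3.
N = 3·5·7 = 105
Δ = 0!·2!·4!/7! = 1/105
Racah Σ t=0..0: t=0:+1/4 = 1/4
⇒ 3j(1 2 3; 0 0 0)² = 3/35, sgn -1
Racah Σ t=0..0: t=0:+1/48 = 1/48
⇒ 3j(1 2 3; 1 2 -3)² = 1/7, sgn +1
4πI² = N·(3j₀)²·(3jₘ)² = 9/7
I = -1·√(1.28571/4π) = -0.31986543

-0.319865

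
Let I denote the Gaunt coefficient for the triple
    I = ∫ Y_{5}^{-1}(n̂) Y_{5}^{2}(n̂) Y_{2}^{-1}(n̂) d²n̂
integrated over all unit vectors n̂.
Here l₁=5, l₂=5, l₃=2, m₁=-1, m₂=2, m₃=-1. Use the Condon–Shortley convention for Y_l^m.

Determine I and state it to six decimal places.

0.104819

Rules hold: Σm=0, L=12 even, 0≤2≤10.
N = 11·11·5 = 605
Δ = 8!·2!·2!/13! = 1/38610
Racah Σ t=3..5: t=3:−1/2880 t=4:+1/576 t=5:−1/2880 = 1/960
⇒ 3j(5 5 2; 0 0 0)² = 10/429, sgn +1
Racah Σ t=5..6: t=5:−1/1440 t=6:+1/2880 = -1/2880
⇒ 3j(5 5 2; -1 2 -1)² = 7/715, sgn +1
4πI² = N·(3j₀)²·(3jₘ)² = 70/507
I = +1·√(0.138067/4π) = 0.10481902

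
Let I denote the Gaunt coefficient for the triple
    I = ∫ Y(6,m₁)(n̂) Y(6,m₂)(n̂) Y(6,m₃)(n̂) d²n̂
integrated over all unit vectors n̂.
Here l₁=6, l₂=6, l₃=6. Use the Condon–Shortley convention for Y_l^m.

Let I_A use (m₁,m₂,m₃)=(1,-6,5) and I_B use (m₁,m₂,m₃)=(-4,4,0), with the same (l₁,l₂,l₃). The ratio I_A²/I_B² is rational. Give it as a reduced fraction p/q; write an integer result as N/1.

Shared (l₁,l₂,l₃)=(6,6,6): N and (l;000)² cancel in I_A²/I_B².
A: Δ = 6!·6!·6!/19! = 1/325909584; Racah Σ t=0..0: t=0:+1/62208000 = 1/62208000; ⇒ 3j(6 6 6; 1 -6 5)² = 77/8398, sgn -1
B: Δ = 6!·6!·6!/19! = 1/325909584; Racah Σ t=4..6: t=4:+1/24883200 t=5:−1/1728000 t=6:+1/1658880 = 1/15552000; ⇒ 3j(6 6 6; -4 4 0)² = 16/46189, sgn +1
I_A²/I_B² = (77/8398)/(16/46189) = 847/32

847/32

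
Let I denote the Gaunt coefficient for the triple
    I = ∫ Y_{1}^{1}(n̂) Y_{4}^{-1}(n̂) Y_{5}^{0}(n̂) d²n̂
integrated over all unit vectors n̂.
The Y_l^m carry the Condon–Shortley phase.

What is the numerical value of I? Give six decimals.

m-sum 0 ✓  L=10 even ✓  3≤5≤5 ✓
Π(2lᵢ+1) = 3×9×11 = 297
triangle coeff Δ(1,4,5) = 1/495
Σ_t [0,0]: t=0:+1/576 = 1/576
(3j)²=5/99 [(1 4 5; 0 0 0)], sign=-1
Σ_t [0,0]: t=0:+1/1440 = 1/1440
(3j)²=2/99 [(1 4 5; 1 -1 0)], sign=-1
⇒ 4πI² = 10/33
I = (+1)√(10/33/(4π)) = 0.15528807

0.155288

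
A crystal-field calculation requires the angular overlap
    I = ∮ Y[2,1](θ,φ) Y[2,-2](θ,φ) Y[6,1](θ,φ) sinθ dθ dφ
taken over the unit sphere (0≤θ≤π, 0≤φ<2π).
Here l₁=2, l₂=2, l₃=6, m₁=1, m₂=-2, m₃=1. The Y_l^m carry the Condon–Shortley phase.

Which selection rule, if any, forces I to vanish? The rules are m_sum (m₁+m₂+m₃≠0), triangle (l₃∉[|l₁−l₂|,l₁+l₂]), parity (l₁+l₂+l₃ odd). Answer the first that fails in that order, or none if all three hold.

Σmᵢ = 0  ✓
l₃∈[|l₁−l₂|,l₁+l₂]=[0,4], have l₃=6  ✗
Σlᵢ = 10 ⇒ even

triangle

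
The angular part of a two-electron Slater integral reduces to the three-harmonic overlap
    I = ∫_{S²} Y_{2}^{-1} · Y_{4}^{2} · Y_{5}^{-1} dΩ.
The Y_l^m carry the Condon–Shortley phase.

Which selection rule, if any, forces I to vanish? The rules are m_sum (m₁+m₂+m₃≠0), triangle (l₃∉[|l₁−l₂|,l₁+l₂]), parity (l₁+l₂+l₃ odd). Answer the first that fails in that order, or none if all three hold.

m₁+m₂+m₃ = -1 + 2 − 1 = 0  ✓
triangle: |2−4|=2 ≤ l₃=5 ≤ 2+4=6  ✓
parity: l₁+l₂+l₃ = 11 is odd  ✗

parity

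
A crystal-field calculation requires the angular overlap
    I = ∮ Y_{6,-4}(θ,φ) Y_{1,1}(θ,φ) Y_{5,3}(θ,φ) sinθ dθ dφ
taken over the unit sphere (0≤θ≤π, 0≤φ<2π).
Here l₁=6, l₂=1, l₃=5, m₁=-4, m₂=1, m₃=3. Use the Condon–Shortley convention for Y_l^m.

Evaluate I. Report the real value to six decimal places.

0.274090

Checks pass: Σm=0; 12 even; l₃=5∈[5,7].
(2·6+1)(2·1+1)(2·5+1) = 429
Δ: 2! 10! 0! / 13! → 1/858
sum: t=1:−1/14400 = -1/14400
3j²(6 1 5; 0 0 0) = Δ·Π!·Σ² = 6/143  (sign +1)
sum: t=2:+1/161280 = 1/161280
3j²(6 1 5; -4 1 3) = Δ·Π!·Σ² = 15/286  (sign +1)
combine: 4πI² = 429·6/143·15/286 = 135/143
take √, sign +1: I = 0.27409047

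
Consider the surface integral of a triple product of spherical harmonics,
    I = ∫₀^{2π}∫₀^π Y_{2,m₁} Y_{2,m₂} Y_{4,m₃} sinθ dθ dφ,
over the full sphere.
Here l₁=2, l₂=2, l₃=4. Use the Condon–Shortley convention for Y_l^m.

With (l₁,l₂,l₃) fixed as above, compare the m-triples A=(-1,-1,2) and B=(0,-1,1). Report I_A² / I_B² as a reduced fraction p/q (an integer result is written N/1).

4/3

Shared (l₁,l₂,l₃)=(2,2,4): N and (l;000)² cancel in I_A²/I_B².
A: Δ = 0!·4!·4!/9! = 1/630; Racah Σ t=0..0: t=0:+1/36 = 1/36; ⇒ 3j(2 2 4; -1 -1 2)² = 4/63, sgn +1
B: Δ = 0!·4!·4!/9! = 1/630; Racah Σ t=0..0: t=0:+1/24 = 1/24; ⇒ 3j(2 2 4; 0 -1 1)² = 1/21, sgn -1
I_A²/I_B² = (4/63)/(1/21) = 4/3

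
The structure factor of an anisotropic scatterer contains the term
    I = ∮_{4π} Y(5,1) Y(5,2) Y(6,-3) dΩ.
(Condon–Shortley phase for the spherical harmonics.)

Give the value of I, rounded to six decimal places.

-0.071298

m-sum 0 ✓  L=16 even ✓  0≤6≤10 ✓
Π(2lᵢ+1) = 11×11×13 = 1573
triangle coeff Δ(5,5,6) = 1/28588560
Σ_t [0,4]: t=0:+1/345600 t=1:−1/13824 t=2:+1/5184 t=3:−1/13824 t=4:+1/345600 = 7/129600
(3j)²=80/7293 [(5 5 6; 0 0 0)], sign=+1
Σ_t [1,4]: t=1:−1/155520 t=2:+1/23040 t=3:−1/34560 t=4:+1/622080 = 1/103680
(3j)²=9/2431 [(5 5 6; 1 2 -3)], sign=-1
⇒ 4πI² = 240/3757
I = (-1)√(240/3757/(4π)) = -0.07129845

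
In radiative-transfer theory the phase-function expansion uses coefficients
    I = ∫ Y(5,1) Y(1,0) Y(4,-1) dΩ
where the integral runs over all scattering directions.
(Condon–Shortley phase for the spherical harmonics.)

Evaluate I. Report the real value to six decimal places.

Rules hold: Σm=0, L=10 even, 4≤4≤6.
N = 11·3·9 = 297
Δ = 2!·8!·0!/11! = 1/495
Racah Σ t=1..1: t=1:−1/576 = -1/576
⇒ 3j(5 1 4; 0 0 0)² = 5/99, sgn -1
Racah Σ t=1..1: t=1:−1/720 = -1/720
⇒ 3j(5 1 4; 1 0 -1)² = 8/165, sgn +1
4πI² = N·(3j₀)²·(3jₘ)² = 8/11
I = -1·√(0.727273/4π) = -0.24057125

-0.240571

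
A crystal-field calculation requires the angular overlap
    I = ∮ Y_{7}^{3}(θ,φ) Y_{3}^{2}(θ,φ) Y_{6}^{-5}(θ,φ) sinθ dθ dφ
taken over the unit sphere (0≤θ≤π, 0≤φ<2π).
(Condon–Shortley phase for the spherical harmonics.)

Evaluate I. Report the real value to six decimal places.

Checks pass: Σm=0; 16 even; l₃=6∈[4,10].
(2·7+1)(2·3+1)(2·6+1) = 1365
Δ: 4! 10! 2! / 17! → 1/2042040
sum: t=1:−1/207360 t=2:+1/57600 t=3:−1/207360 = 1/129600
3j²(7 3 6; 0 0 0) = Δ·Π!·Σ² = 168/12155  (sign +1)
sum: t=3:−1/4354560 t=4:+1/87091200 = -19/87091200
3j²(7 3 6; 3 2 -5) = Δ·Π!·Σ² = 361/37128  (sign +1)
combine: 4πI² = 1365·168/12155·361/37128 = 7581/41327
take √, sign +1: I = 0.12082071

0.120821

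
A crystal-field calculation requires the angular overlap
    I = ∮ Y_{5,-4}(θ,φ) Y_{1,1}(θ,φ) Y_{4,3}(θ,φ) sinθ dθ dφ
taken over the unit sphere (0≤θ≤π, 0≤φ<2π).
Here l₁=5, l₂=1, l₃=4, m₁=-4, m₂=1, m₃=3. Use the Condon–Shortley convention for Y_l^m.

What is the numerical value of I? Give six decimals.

m-sum 0 ✓  L=10 even ✓  4≤4≤6 ✓
Π(2lᵢ+1) = 11×3×9 = 297
triangle coeff Δ(5,1,4) = 1/495
Σ_t [1,1]: t=1:−1/576 = -1/576
(3j)²=5/99 [(5 1 4; 0 0 0)], sign=-1
Σ_t [2,2]: t=2:+1/10080 = 1/10080
(3j)²=4/55 [(5 1 4; -4 1 3)], sign=-1
⇒ 4πI² = 12/11
I = (+1)√(12/11/(4π)) = 0.29463840

0.294638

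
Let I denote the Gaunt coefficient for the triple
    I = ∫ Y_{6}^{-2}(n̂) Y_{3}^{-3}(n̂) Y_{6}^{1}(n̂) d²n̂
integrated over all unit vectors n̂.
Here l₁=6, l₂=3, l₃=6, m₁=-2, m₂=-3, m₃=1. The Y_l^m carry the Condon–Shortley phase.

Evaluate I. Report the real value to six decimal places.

Σmᵢ = -4 ≠ 0, so the φ-integral vanishes; I = 0

0.000000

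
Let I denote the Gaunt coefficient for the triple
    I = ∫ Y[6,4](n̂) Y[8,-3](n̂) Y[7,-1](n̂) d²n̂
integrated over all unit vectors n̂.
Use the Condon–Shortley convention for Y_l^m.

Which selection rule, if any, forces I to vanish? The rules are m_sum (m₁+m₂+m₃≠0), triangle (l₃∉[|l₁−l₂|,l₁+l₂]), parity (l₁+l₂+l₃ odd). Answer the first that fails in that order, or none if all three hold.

parity

m₁+m₂+m₃ = 4 − 3 − 1 = 0  ✓
triangle: |6−8|=2 ≤ l₃=7 ≤ 6+8=14  ✓
parity: l₁+l₂+l₃ = 21 is odd  ✗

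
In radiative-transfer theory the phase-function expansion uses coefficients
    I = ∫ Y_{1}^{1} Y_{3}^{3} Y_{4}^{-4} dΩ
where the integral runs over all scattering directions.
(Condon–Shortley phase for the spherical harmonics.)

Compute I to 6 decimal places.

m-sum 0 ✓  L=8 even ✓  2≤4≤4 ✓
Π(2lᵢ+1) = 3×7×9 = 189
triangle coeff Δ(1,3,4) = 1/252
Σ_t [0,0]: t=0:+1/36 = 1/36
(3j)²=4/63 [(1 3 4; 0 0 0)], sign=+1
Σ_t [0,0]: t=0:+1/1440 = 1/1440
(3j)²=1/9 [(1 3 4; 1 3 -4)], sign=+1
⇒ 4πI² = 4/3
I = (+1)√(4/3/(4π)) = 0.32573501

0.325735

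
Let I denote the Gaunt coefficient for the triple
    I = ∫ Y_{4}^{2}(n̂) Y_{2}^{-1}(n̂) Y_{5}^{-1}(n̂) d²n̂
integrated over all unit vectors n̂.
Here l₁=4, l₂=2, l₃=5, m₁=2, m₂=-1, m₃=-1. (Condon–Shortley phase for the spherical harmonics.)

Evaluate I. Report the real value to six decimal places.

l₁+l₂+l₃=11 is odd: 3j(l;000)=0 ⇒ I=0

0.000000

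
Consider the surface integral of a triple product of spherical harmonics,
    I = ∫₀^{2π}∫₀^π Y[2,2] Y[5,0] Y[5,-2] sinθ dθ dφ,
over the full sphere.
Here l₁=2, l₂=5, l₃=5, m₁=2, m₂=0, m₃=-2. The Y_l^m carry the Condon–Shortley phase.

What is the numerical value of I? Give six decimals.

-0.191372

m-sum 0 ✓  L=12 even ✓  3≤5≤7 ✓
Π(2lᵢ+1) = 5×11×11 = 605
triangle coeff Δ(2,5,5) = 1/38610
Σ_t [0,2]: t=0:+1/2880 t=1:−1/576 t=2:+1/2880 = -1/960
(3j)²=10/429 [(2 5 5; 0 0 0)], sign=+1
Σ_t [0,0]: t=0:+1/2880 = 1/2880
(3j)²=14/429 [(2 5 5; 2 0 -2)], sign=-1
⇒ 4πI² = 700/1521
I = (-1)√(700/1521/(4π)) = -0.19137248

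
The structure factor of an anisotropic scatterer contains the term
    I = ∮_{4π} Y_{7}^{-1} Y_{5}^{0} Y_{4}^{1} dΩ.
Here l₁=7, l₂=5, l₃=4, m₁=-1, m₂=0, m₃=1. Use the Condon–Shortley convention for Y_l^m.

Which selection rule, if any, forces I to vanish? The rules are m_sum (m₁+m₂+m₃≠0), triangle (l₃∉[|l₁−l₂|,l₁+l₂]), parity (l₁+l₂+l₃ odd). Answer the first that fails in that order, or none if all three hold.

none

m₁+m₂+m₃ = -1 + 0 + 1 = 0  ✓
triangle: |7−5|=2 ≤ l₃=4 ≤ 7+5=12  ✓
parity: l₁+l₂+l₃ = 16 is even  ✓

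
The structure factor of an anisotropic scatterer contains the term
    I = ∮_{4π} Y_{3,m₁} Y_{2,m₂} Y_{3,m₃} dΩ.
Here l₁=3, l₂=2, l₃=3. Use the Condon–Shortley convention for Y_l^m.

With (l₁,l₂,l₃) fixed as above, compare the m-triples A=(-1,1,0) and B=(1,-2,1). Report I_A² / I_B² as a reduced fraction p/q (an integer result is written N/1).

1/12

Same 3,2,3: normalisation and zero-m 3j drop out of the ratio.
A: Δ: 2! 4! 2! / 9! → 1/3780; sum: t=1:−1/12 t=2:+1/8 = 1/24; 3j²(3 2 3; -1 1 0) = Δ·Π!·Σ² = 1/210  (sign -1)
B: Δ: 2! 4! 2! / 9! → 1/3780; sum: t=0:+1/16 = 1/16; 3j²(3 2 3; 1 -2 1) = Δ·Π!·Σ² = 2/35  (sign +1)
I_A²/I_B² = (1/210)/(2/35) = 1/12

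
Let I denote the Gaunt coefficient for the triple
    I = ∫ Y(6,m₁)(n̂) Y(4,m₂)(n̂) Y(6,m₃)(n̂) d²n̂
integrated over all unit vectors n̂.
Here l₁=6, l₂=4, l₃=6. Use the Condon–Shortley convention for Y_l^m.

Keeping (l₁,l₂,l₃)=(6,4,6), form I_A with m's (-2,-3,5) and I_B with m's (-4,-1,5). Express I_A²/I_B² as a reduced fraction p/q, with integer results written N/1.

343/30

Same 6,4,6: normalisation and zero-m 3j drop out of the ratio.
A: Δ: 4! 8! 4! / 17! → 1/15315300; sum: t=0:+1/5806080 t=1:−1/725760 = -1/829440; 3j²(6 4 6; -2 -3 5) = Δ·Π!·Σ² = 49/2652  (sign +1)
B: Δ: 4! 8! 4! / 17! → 1/15315300; sum: t=2:+1/967680 t=3:−1/725760 = -1/2903040; 3j²(6 4 6; -4 -1 5) = Δ·Π!·Σ² = 5/3094  (sign +1)
I_A²/I_B² = (49/2652)/(5/3094) = 343/30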